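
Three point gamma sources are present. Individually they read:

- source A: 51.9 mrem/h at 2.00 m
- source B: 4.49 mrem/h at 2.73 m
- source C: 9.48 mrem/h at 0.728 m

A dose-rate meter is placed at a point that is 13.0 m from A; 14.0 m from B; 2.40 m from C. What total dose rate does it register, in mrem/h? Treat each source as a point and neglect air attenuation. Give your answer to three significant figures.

2.27 mrem/h

Each source contributes Iᵢ·(dᵢ/rᵢ)²; contributions add.
A: 51.9 × (2.00/13.0)² = 1.228 mrem/h
B: 4.49 × (2.73/14.0)² = 0.1707 mrem/h
C: 9.48 × (0.728/2.40)² = 0.8723 mrem/h
Total = 1.228 + 0.1707 + 0.8723 = 2.271 mrem/h.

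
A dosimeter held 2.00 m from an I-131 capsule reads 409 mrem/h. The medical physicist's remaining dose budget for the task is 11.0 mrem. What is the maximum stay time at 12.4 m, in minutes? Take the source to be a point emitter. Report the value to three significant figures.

By the inverse-square law, rate at 12.4 m:
(2.00/12.4)² = 0.02601, so 409 × 0.02601 = 10.64 mrem/h.
Stay time = 11.0 mrem ÷ 10.64 mrem/h = 1.034 h = 62.04 min.

62.0 min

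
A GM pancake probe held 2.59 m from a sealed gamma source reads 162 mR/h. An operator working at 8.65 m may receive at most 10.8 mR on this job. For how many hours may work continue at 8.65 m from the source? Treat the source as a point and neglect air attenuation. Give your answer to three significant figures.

By the inverse-square law, rate at 8.65 m:
162 × (2.59/8.65)² = 162 × 0.08965 = 14.52 mR/h.
Stay time = 10.8 mR ÷ 14.52 mR/h = 0.7438 h.

0.744 h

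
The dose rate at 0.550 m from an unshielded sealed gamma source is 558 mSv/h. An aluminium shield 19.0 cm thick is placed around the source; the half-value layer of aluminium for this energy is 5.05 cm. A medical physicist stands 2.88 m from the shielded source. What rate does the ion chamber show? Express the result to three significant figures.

Distance alone: (0.550/2.88)² = 0.03647, so 558 × 0.03647 = 20.35 mSv/h.
Shield: 19.0/5.05 = 3.762 half-value layers → attenuation 2^(−3.762) = 0.07371.
Combined: 20.35 × 0.07371 = 1.500 mSv/h.

1.50 mSv/h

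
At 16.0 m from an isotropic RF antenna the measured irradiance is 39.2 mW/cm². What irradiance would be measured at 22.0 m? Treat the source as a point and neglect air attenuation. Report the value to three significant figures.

20.7 mW/cm²

Since intensity falls as 1/r², scaling from 16.0 m to 22.0 m:
(16.0/22.0)² = 0.5289, so 39.2 × 0.5289 = 20.73 mW/cm².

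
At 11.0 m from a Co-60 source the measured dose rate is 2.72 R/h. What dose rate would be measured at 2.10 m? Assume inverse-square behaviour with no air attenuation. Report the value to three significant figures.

Using I₁d₁² = I₂d₂², scaling from 11.0 m to 2.10 m:
2.72 × (11.0/2.10)² = 2.72 × 27.44 = 74.64 R/h.

74.6 R/h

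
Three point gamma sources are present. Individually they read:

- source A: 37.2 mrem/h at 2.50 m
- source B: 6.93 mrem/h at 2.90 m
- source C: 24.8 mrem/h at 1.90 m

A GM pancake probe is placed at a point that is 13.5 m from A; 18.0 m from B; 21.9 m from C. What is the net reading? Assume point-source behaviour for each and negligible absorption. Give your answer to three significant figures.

Each source contributes Iᵢ·(dᵢ/rᵢ)²; contributions add.
A: 37.2 × (2.50/13.5)² = 1.276 mrem/h
B: 6.93 × (2.90/18.0)² = 0.1799 mrem/h
C: 24.8 × (1.90/21.9)² = 0.1867 mrem/h
Total = 1.276 + 0.1799 + 0.1867 = 1.643 mrem/h.

1.64 mrem/h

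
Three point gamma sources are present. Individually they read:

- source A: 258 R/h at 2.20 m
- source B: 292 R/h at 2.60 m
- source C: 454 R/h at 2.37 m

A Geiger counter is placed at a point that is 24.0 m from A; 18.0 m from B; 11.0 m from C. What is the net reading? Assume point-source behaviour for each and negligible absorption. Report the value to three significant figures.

By superposition, sum each source's inverse-square contribution:
A: 258 × (2.20/24.0)² = 2.168 R/h
B: 292 × (2.60/18.0)² = 6.092 R/h
C: 454 × (2.37/11.0)² = 21.07 R/h
Total = 2.168 + 6.092 + 21.07 = 29.33 R/h.

29.3 R/h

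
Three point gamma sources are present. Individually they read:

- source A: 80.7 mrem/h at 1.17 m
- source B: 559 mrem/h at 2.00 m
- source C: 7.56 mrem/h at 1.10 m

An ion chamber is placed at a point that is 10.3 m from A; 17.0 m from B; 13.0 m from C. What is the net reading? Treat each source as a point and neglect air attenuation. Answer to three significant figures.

8.83 mrem/h

Each source contributes Iᵢ·(dᵢ/rᵢ)²; contributions add.
A: 80.7 × (1.17/10.3)² = 1.041 mrem/h
B: 559 × (2.00/17.0)² = 7.737 mrem/h
C: 7.56 × (1.10/13.0)² = 0.05413 mrem/h
Total = 1.041 + 7.737 + 0.05413 = 8.832 mrem/h.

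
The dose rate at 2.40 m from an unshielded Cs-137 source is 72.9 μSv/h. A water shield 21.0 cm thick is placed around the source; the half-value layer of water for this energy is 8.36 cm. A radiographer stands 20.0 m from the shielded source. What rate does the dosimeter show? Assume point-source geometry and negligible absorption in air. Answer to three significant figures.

0.184 μSv/h

Distance alone: 72.9 × (2.40/20.0)² = 72.9 × 0.01440 = 1.050 μSv/h.
Shield: 21.0/8.36 = 2.512 half-value layers → attenuation 2^(−2.512) = 0.1753.
Combined: 1.050 × 0.1753 = 0.1841 μSv/h.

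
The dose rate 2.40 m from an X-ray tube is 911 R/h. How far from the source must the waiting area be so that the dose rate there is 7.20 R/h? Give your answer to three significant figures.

27.0 m

Using I₁d₁² = I₂d₂², d₂ = d₁·√(I₁/I₂).
I₁/I₂ = 911/7.20 = 126.5, so d₂ = 2.40 × √126.5 = 26.99 m.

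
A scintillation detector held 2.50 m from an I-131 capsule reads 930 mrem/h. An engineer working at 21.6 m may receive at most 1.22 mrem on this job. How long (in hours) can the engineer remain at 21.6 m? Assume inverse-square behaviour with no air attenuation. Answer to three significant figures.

Using I₁d₁² = I₂d₂², rate at 21.6 m:
930 × (2.50/21.6)² = 930 × 0.01340 = 12.46 mrem/h.
Stay time = 1.22 mrem ÷ 12.46 mrem/h = 0.09791 h.

0.0979 h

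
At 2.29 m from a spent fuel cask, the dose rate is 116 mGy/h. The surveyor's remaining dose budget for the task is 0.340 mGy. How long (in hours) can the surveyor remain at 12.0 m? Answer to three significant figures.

Using I₁d₁² = I₂d₂², rate at 12.0 m:
(2.29/12.0)² = 0.03642, so 116 × 0.03642 = 4.225 mGy/h.
Stay time = 0.340 mGy ÷ 4.225 mGy/h = 0.08047 h.

0.0805 h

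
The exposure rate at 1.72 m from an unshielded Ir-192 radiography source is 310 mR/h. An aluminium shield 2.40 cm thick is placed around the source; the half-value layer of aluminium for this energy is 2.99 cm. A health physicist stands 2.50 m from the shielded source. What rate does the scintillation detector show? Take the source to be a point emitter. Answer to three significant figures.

84.1 mR/h

Distance alone: 310 × (1.72/2.50)² = 310 × 0.4733 = 146.7 mR/h.
Shield: 2.40/2.99 = 0.8027 half-value layers → attenuation 2^(−0.8027) = 0.5733.
Combined: 146.7 × 0.5733 = 84.10 mR/h.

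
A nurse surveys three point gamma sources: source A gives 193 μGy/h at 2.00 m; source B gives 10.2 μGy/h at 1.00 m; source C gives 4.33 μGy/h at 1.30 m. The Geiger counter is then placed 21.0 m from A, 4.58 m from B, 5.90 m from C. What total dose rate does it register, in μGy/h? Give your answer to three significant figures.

Each source contributes Iᵢ·(dᵢ/rᵢ)²; contributions add.
A: 193 × (2.00/21.0)² = 1.751 μGy/h
B: 10.2 × (1.00/4.58)² = 0.4863 μGy/h
C: 4.33 × (1.30/5.90)² = 0.2102 μGy/h
Total = 1.751 + 0.4863 + 0.2102 = 2.447 μGy/h.

2.45 μGy/h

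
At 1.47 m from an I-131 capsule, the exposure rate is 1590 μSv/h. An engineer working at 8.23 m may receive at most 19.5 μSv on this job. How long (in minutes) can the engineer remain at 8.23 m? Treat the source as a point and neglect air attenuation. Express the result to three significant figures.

Applying the 1/r² law, rate at 8.23 m:
(1.47/8.23)² = 0.03190, so 1590 × 0.03190 = 50.72 μSv/h.
Stay time = 19.5 μSv ÷ 50.72 μSv/h = 0.3845 h = 23.07 min.

23.1 min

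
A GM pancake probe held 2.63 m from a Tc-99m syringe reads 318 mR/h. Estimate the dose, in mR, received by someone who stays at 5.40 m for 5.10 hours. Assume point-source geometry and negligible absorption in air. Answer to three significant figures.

Since intensity falls as 1/r², rate at 5.40 m:
(2.63/5.40)² = 0.2372, so 318 × 0.2372 = 75.43 mR/h.
Dose = rate × time = 75.43 mR/h × 5.100 h = 384.7 mR.

385 mR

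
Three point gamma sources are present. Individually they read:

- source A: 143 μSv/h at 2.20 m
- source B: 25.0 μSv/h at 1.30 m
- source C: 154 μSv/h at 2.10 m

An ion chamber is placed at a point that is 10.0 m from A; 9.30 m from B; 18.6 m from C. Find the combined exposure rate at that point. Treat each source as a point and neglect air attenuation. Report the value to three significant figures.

Each source contributes Iᵢ·(dᵢ/rᵢ)²; contributions add.
A: 143 × (2.20/10.0)² = 6.921 μSv/h
B: 25.0 × (1.30/9.30)² = 0.4885 μSv/h
C: 154 × (2.10/18.6)² = 1.963 μSv/h
Total = 6.921 + 0.4885 + 1.963 = 9.373 μSv/h.

9.37 μSv/h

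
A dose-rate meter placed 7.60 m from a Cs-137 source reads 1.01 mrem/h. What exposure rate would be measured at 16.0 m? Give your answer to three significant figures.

Since intensity falls as 1/r², scaling from 7.60 m to 16.0 m:
1.01 × (7.60/16.0)² = 1.01 × 0.2256 = 0.2279 mrem/h.

0.228 mrem/h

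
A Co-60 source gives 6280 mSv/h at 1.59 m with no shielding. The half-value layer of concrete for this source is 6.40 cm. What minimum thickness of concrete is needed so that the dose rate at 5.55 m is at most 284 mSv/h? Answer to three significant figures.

At 5.55 m, distance alone gives (1.59/5.55)² = 0.08207, so 6280 × 0.08207 = 515.4 mSv/h.
Further attenuation needed: 515.4/284 = 1.815.
n = log₂(1.815) = 0.8600 half-value layers.
Thickness = 0.8600 × 6.40 cm = 5.504 cm.

5.50 cm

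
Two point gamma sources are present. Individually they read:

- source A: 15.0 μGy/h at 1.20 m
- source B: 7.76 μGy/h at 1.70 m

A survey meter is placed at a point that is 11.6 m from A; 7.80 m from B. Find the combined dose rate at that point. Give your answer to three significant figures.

Each source contributes Iᵢ·(dᵢ/rᵢ)²; contributions add.
A: 15.0 × (1.20/11.6)² = 0.1605 μGy/h
B: 7.76 × (1.70/7.80)² = 0.3686 μGy/h
Total = 0.1605 + 0.3686 = 0.5291 μGy/h.

0.529 μGy/h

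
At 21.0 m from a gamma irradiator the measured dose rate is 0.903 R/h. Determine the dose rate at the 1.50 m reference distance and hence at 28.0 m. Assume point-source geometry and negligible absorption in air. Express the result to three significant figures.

Intensity scales as (d₁/d₂)², so
At 1.50 m: (21.0/1.50)² = 196.0, so 0.903 × 196.0 = 177.0 R/h
At 28.0 m: 177.0 × (1.50/28.0)² = 177.0 × 0.002870 = 0.5080 R/h.

177 R/h; 0.508 R/h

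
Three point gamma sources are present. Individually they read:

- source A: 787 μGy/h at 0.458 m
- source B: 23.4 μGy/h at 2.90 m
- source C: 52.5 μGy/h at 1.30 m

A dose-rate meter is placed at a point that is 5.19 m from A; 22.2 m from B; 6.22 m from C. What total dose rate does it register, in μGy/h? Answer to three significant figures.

8.82 μGy/h

By superposition, sum each source's inverse-square contribution:
A: 787 × (0.458/5.19)² = 6.129 μGy/h
B: 23.4 × (2.90/22.2)² = 0.3993 μGy/h
C: 52.5 × (1.30/6.22)² = 2.293 μGy/h
Total = 6.129 + 0.3993 + 2.293 = 8.821 μGy/h.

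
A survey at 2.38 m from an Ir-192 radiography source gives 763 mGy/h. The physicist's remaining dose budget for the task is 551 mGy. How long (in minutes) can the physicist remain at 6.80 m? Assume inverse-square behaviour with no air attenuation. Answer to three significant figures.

Intensity scales as (d₁/d₂)², so rate at 6.80 m:
763 × (2.38/6.80)² = 763 × 0.1225 = 93.47 mGy/h.
Stay time = 551 mGy ÷ 93.47 mGy/h = 5.895 h = 353.7 min.

354 min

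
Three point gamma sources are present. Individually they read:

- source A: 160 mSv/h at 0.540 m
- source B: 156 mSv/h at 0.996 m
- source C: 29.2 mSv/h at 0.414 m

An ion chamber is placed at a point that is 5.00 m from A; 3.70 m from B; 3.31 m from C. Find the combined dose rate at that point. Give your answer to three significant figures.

13.6 mSv/h

Each source contributes Iᵢ·(dᵢ/rᵢ)²; contributions add.
A: 160 × (0.540/5.00)² = 1.866 mSv/h
B: 156 × (0.996/3.70)² = 11.30 mSv/h
C: 29.2 × (0.414/3.31)² = 0.4568 mSv/h
Total = 1.866 + 11.30 + 0.4568 = 13.62 mSv/h.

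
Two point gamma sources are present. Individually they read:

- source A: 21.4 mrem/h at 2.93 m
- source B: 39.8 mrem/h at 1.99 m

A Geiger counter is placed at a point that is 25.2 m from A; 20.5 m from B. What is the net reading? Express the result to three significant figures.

0.664 mrem/h

Each source contributes Iᵢ·(dᵢ/rᵢ)²; contributions add.
A: 21.4 × (2.93/25.2)² = 0.2893 mrem/h
B: 39.8 × (1.99/20.5)² = 0.3750 mrem/h
Total = 0.2893 + 0.3750 = 0.6643 mrem/h.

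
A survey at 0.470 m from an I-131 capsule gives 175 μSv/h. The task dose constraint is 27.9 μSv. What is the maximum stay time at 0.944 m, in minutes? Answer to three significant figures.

Using I₁d₁² = I₂d₂², rate at 0.944 m:
(0.470/0.944)² = 0.2479, so 175 × 0.2479 = 43.38 μSv/h.
Stay time = 27.9 μSv ÷ 43.38 μSv/h = 0.6432 h = 38.59 min.

38.6 min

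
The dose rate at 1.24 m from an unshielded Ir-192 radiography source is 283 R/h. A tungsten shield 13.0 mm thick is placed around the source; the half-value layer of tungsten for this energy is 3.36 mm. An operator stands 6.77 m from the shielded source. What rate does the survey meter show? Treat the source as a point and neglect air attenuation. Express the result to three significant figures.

Distance alone: (1.24/6.77)² = 0.03355, so 283 × 0.03355 = 9.495 R/h.
Shield: 13.0/3.36 = 3.869 half-value layers → attenuation 2^(−3.869) = 0.06844.
Combined: 9.495 × 0.06844 = 0.6498 R/h.

0.650 R/h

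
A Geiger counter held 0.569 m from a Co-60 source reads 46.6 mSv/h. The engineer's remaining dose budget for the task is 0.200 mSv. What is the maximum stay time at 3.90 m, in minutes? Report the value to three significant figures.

By the inverse-square law, rate at 3.90 m:
46.6 × (0.569/3.90)² = 46.6 × 0.02129 = 0.9921 mSv/h.
Stay time = 0.200 mSv ÷ 0.9921 mSv/h = 0.2016 h = 12.10 min.

12.1 min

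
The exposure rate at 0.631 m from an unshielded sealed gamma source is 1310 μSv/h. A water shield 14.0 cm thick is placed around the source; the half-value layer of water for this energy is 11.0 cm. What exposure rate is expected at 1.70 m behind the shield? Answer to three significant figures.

Distance alone: 1310 × (0.631/1.70)² = 1310 × 0.1378 = 180.5 μSv/h.
Shield: 14.0/11.0 = 1.273 half-value layers → attenuation 2^(−1.273) = 0.4138.
Combined: 180.5 × 0.4138 = 74.69 μSv/h.

74.7 μSv/h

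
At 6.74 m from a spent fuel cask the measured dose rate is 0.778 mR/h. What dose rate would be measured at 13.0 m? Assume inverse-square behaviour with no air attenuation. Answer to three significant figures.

Applying the 1/r² law, scaling from 6.74 m to 13.0 m:
(6.74/13.0)² = 0.2688, so 0.778 × 0.2688 = 0.2091 mR/h.

0.209 mR/h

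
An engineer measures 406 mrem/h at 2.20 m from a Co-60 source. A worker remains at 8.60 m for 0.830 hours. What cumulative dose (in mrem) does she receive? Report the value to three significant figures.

22.1 mrem

By the inverse-square law, rate at 8.60 m:
406 × (2.20/8.60)² = 406 × 0.06544 = 26.57 mrem/h.
Dose = rate × time = 26.57 mrem/h × 0.8300 h = 22.05 mrem.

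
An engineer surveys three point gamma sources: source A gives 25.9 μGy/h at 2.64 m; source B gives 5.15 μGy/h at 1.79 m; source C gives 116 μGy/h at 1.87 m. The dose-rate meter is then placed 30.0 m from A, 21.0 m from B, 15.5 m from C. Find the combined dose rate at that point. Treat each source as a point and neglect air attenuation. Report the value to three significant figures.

Each source contributes Iᵢ·(dᵢ/rᵢ)²; contributions add.
A: 25.9 × (2.64/30.0)² = 0.2006 μGy/h
B: 5.15 × (1.79/21.0)² = 0.03742 μGy/h
C: 116 × (1.87/15.5)² = 1.688 μGy/h
Total = 0.2006 + 0.03742 + 1.688 = 1.926 μGy/h.

1.93 μGy/h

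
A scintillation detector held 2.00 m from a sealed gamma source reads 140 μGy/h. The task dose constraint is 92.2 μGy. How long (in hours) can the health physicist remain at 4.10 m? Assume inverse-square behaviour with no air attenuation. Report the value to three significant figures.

Intensity scales as (d₁/d₂)², so rate at 4.10 m:
(2.00/4.10)² = 0.2380, so 140 × 0.2380 = 33.32 μGy/h.
Stay time = 92.2 μGy ÷ 33.32 μGy/h = 2.767 h.

2.77 h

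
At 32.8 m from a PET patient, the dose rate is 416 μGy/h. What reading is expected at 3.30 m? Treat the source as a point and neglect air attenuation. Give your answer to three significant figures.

By the inverse-square law, the rate at 3.30 m is
(32.8/3.30)² = 98.79, so 416 × 98.79 = 41100 μGy/h.

41100 μGy/h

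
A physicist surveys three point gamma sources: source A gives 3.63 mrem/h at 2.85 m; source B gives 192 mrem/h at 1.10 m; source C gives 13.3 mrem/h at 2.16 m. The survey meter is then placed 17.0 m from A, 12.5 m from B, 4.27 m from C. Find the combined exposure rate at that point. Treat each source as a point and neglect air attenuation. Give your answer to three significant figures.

By superposition, sum each source's inverse-square contribution:
A: 3.63 × (2.85/17.0)² = 0.1020 mrem/h
B: 192 × (1.10/12.5)² = 1.487 mrem/h
C: 13.3 × (2.16/4.27)² = 3.403 mrem/h
Total = 0.1020 + 1.487 + 3.403 = 4.992 mrem/h.

4.99 mrem/h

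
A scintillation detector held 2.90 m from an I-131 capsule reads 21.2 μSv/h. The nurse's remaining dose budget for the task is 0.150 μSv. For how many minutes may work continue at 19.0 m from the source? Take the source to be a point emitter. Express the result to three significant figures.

18.2 min

Since intensity falls as 1/r², rate at 19.0 m:
(2.90/19.0)² = 0.02330, so 21.2 × 0.02330 = 0.4940 μSv/h.
Stay time = 0.150 μSv ÷ 0.4940 μSv/h = 0.3036 h = 18.22 min.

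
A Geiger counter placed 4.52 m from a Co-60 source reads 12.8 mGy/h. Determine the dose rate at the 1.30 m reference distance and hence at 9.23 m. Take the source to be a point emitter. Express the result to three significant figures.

Using I₁d₁² = I₂d₂²,
At 1.30 m: 12.8 × (4.52/1.30)² = 12.8 × 12.09 = 154.8 mGy/h
At 9.23 m: (1.30/9.23)² = 0.01984, so 154.8 × 0.01984 = 3.071 mGy/h.

155 mGy/h; 3.07 mGy/h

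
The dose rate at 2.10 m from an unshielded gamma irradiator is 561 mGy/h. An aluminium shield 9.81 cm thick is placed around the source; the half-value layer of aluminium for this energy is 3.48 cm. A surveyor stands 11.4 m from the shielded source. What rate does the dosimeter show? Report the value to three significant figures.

Distance alone: (2.10/11.4)² = 0.03393, so 561 × 0.03393 = 19.03 mGy/h.
Shield: 9.81/3.48 = 2.819 half-value layers → attenuation 2^(−2.819) = 0.1417.
Combined: 19.03 × 0.1417 = 2.697 mGy/h.

2.70 mGy/h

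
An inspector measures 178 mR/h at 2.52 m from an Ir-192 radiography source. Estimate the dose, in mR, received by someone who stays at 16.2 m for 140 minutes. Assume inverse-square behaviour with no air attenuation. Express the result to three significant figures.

By the inverse-square law, rate at 16.2 m:
178 × (2.52/16.2)² = 178 × 0.02420 = 4.308 mR/h.
Dose = rate × time = 4.308 mR/h × 2.333 h = 10.05 mR.

10.1 mR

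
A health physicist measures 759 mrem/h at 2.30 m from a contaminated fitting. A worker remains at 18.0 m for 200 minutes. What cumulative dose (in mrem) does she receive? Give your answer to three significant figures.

Since intensity falls as 1/r², rate at 18.0 m:
(2.30/18.0)² = 0.01633, so 759 × 0.01633 = 12.39 mrem/h.
Dose = rate × time = 12.39 mrem/h × 3.333 h = 41.30 mrem.

41.3 mrem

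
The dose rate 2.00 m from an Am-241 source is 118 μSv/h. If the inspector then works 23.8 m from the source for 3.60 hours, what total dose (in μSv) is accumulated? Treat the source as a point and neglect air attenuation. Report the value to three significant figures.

3.00 μSv

By the inverse-square law, rate at 23.8 m:
118 × (2.00/23.8)² = 118 × 0.007062 = 0.8333 μSv/h.
Dose = rate × time = 0.8333 μSv/h × 3.600 h = 3.000 μSv.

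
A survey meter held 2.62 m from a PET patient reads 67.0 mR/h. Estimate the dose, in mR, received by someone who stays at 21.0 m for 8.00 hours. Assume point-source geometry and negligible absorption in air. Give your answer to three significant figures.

Intensity scales as (d₁/d₂)², so rate at 21.0 m:
67.0 × (2.62/21.0)² = 67.0 × 0.01557 = 1.043 mR/h.
Dose = rate × time = 1.043 mR/h × 8.000 h = 8.344 mR.

8.34 mR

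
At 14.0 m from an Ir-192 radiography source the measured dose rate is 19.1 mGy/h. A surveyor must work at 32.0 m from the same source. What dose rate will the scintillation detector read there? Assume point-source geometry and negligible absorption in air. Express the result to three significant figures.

3.66 mGy/h

Using I₁d₁² = I₂d₂², scaling from 14.0 m to 32.0 m:
19.1 × (14.0/32.0)² = 19.1 × 0.1914 = 3.656 mGy/h.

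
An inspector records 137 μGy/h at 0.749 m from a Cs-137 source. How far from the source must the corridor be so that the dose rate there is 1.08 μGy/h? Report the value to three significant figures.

8.44 m

Intensity scales as (d₁/d₂)², so d₂ = d₁·√(I₁/I₂).
I₁/I₂ = 137/1.08 = 126.9, so d₂ = 0.749 × √126.9 = 8.437 m.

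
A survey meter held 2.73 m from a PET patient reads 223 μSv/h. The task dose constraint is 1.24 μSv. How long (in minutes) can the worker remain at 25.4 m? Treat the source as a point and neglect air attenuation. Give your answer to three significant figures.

28.9 min

Using I₁d₁² = I₂d₂², rate at 25.4 m:
(2.73/25.4)² = 0.01155, so 223 × 0.01155 = 2.576 μSv/h.
Stay time = 1.24 μSv ÷ 2.576 μSv/h = 0.4814 h = 28.88 min.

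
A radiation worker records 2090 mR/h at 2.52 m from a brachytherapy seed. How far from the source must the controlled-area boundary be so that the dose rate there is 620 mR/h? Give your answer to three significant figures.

4.63 m

Since intensity falls as 1/r², d₂ = d₁·√(I₁/I₂).
I₁/I₂ = 2090/620 = 3.371, so d₂ = 2.52 × √3.371 = 4.627 m.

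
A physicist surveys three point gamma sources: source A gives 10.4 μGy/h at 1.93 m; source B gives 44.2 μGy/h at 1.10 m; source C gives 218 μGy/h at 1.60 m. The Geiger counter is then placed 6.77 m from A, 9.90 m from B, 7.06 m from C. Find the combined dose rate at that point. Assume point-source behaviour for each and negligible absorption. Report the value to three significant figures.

12.6 μGy/h

Each source contributes Iᵢ·(dᵢ/rᵢ)²; contributions add.
A: 10.4 × (1.93/6.77)² = 0.8452 μGy/h
B: 44.2 × (1.10/9.90)² = 0.5457 μGy/h
C: 218 × (1.60/7.06)² = 11.20 μGy/h
Total = 0.8452 + 0.5457 + 11.20 = 12.59 μGy/h.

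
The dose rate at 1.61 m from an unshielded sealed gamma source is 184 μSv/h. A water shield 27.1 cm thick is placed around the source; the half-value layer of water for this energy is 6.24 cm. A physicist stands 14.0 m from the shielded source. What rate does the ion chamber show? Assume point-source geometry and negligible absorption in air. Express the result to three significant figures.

0.120 μSv/h

Distance alone: (1.61/14.0)² = 0.01323, so 184 × 0.01323 = 2.434 μSv/h.
Shield: 27.1/6.24 = 4.343 half-value layers → attenuation 2^(−4.343) = 0.04928.
Combined: 2.434 × 0.04928 = 0.1199 μSv/h.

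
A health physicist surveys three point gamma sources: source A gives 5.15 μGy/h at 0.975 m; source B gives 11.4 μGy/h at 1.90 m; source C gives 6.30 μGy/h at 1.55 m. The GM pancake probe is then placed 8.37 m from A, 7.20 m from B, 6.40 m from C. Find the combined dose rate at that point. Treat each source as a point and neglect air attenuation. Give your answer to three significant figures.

1.23 μGy/h

Each source contributes Iᵢ·(dᵢ/rᵢ)²; contributions add.
A: 5.15 × (0.975/8.37)² = 0.06988 μGy/h
B: 11.4 × (1.90/7.20)² = 0.7939 μGy/h
C: 6.30 × (1.55/6.40)² = 0.3695 μGy/h
Total = 0.06988 + 0.7939 + 0.3695 = 1.233 μGy/h.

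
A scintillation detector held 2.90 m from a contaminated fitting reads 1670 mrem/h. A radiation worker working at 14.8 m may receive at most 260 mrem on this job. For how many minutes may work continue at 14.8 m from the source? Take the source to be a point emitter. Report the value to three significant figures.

243 min

Using I₁d₁² = I₂d₂², rate at 14.8 m:
(2.90/14.8)² = 0.03839, so 1670 × 0.03839 = 64.11 mrem/h.
Stay time = 260 mrem ÷ 64.11 mrem/h = 4.056 h = 243.4 min.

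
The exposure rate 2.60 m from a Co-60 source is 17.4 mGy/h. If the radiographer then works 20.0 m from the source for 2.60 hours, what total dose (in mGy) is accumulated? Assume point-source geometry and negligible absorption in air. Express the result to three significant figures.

Intensity scales as (d₁/d₂)², so rate at 20.0 m:
17.4 × (2.60/20.0)² = 17.4 × 0.01690 = 0.2941 mGy/h.
Dose = rate × time = 0.2941 mGy/h × 2.600 h = 0.7647 mGy.

0.765 mGy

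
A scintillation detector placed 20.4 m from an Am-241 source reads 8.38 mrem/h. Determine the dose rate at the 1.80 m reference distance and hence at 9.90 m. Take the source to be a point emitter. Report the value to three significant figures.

Using I₁d₁² = I₂d₂²,
At 1.80 m: 8.38 × (20.4/1.80)² = 8.38 × 128.4 = 1076 mrem/h
At 9.90 m: 1076 × (1.80/9.90)² = 1076 × 0.03306 = 35.57 mrem/h.

1080 mrem/h; 35.6 mrem/h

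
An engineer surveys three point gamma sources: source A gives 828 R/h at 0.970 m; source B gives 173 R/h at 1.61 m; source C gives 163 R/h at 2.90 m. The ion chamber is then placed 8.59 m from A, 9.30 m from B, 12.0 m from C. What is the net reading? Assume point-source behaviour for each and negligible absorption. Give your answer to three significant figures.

25.3 R/h

Each source contributes Iᵢ·(dᵢ/rᵢ)²; contributions add.
A: 828 × (0.970/8.59)² = 10.56 R/h
B: 173 × (1.61/9.30)² = 5.185 R/h
C: 163 × (2.90/12.0)² = 9.520 R/h
Total = 10.56 + 5.185 + 9.520 = 25.27 R/h.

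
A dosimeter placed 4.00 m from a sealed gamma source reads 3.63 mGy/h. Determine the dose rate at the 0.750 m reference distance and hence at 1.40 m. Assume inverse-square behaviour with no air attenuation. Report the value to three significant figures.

Applying the 1/r² law,
At 0.750 m: 3.63 × (4.00/0.750)² = 3.63 × 28.44 = 103.2 mGy/h
At 1.40 m: (0.750/1.40)² = 0.2870, so 103.2 × 0.2870 = 29.62 mGy/h.

103 mGy/h; 29.6 mGy/h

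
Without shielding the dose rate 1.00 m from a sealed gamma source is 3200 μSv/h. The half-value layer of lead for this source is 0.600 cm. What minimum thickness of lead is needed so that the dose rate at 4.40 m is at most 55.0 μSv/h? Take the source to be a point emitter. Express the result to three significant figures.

0.952 cm

At 4.40 m, distance alone gives (1.00/4.40)² = 0.05165, so 3200 × 0.05165 = 165.3 μSv/h.
Further attenuation needed: 165.3/55.0 = 3.005.
n = log₂(3.005) = 1.587 half-value layers.
Thickness = 1.587 × 0.600 cm = 0.9522 cm.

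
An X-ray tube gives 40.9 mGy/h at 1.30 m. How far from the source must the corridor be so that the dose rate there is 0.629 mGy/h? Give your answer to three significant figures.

10.5 m

Since intensity falls as 1/r², d₂ = d₁·√(I₁/I₂).
I₁/I₂ = 40.9/0.629 = 65.02, so d₂ = 1.30 × √65.02 = 10.48 m.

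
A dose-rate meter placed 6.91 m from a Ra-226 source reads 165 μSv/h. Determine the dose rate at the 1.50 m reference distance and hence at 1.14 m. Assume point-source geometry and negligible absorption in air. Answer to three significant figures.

3500 μSv/h; 6060 μSv/h

By the inverse-square law,
At 1.50 m: (6.91/1.50)² = 21.22, so 165 × 21.22 = 3501 μSv/h
At 1.14 m: (1.50/1.14)² = 1.731, so 3501 × 1.731 = 6060 μSv/h.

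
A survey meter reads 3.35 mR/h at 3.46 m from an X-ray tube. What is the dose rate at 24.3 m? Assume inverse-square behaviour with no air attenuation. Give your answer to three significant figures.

0.0679 mR/h

Intensity scales as (d₁/d₂)², so the rate at 24.3 m is
(3.46/24.3)² = 0.02027, so 3.35 × 0.02027 = 0.06790 mR/h.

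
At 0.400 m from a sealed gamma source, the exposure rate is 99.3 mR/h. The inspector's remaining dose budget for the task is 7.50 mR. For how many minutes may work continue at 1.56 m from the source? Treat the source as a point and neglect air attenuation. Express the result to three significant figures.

68.9 min

Intensity scales as (d₁/d₂)², so rate at 1.56 m:
99.3 × (0.400/1.56)² = 99.3 × 0.06575 = 6.529 mR/h.
Stay time = 7.50 mR ÷ 6.529 mR/h = 1.149 h = 68.94 min.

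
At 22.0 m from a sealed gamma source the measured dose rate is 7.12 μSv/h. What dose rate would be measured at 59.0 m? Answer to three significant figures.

Since intensity falls as 1/r², scaling from 22.0 m to 59.0 m:
(22.0/59.0)² = 0.1390, so 7.12 × 0.1390 = 0.9897 μSv/h.

0.990 μSv/h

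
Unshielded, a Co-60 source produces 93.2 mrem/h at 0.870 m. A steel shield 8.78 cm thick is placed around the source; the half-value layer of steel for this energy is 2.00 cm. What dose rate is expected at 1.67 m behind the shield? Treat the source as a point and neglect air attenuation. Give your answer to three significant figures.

Distance alone: (0.870/1.67)² = 0.2714, so 93.2 × 0.2714 = 25.29 mrem/h.
Shield: 8.78/2.00 = 4.390 half-value layers → attenuation 2^(−4.390) = 0.04770.
Combined: 25.29 × 0.04770 = 1.206 mrem/h.

1.21 mrem/h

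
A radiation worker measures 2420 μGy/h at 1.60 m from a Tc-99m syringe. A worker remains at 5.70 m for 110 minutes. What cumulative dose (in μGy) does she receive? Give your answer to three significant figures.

350 μGy

By the inverse-square law, rate at 5.70 m:
2420 × (1.60/5.70)² = 2420 × 0.07879 = 190.7 μGy/h.
Dose = rate × time = 190.7 μGy/h × 1.833 h = 349.6 μGy.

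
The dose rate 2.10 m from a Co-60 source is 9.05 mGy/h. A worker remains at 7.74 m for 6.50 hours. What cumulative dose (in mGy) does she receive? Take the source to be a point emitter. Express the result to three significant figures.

Using I₁d₁² = I₂d₂², rate at 7.74 m:
(2.10/7.74)² = 0.07361, so 9.05 × 0.07361 = 0.6662 mGy/h.
Dose = rate × time = 0.6662 mGy/h × 6.500 h = 4.330 mGy.

4.33 mGy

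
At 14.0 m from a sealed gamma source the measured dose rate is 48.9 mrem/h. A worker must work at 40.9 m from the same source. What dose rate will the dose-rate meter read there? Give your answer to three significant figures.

Using I₁d₁² = I₂d₂², scaling from 14.0 m to 40.9 m:
(14.0/40.9)² = 0.1172, so 48.9 × 0.1172 = 5.731 mrem/h.

5.73 mrem/h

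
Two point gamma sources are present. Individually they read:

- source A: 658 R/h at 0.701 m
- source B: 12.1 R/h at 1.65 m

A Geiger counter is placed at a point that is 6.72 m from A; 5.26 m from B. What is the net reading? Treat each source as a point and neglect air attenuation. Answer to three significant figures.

8.35 R/h

Each source contributes Iᵢ·(dᵢ/rᵢ)²; contributions add.
A: 658 × (0.701/6.72)² = 7.160 R/h
B: 12.1 × (1.65/5.26)² = 1.191 R/h
Total = 7.160 + 1.191 = 8.351 R/h.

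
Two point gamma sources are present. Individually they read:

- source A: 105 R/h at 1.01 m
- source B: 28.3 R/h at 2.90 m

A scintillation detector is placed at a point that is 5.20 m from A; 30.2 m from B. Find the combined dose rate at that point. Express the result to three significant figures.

By superposition, sum each source's inverse-square contribution:
A: 105 × (1.01/5.20)² = 3.961 R/h
B: 28.3 × (2.90/30.2)² = 0.2610 R/h
Total = 3.961 + 0.2610 = 4.222 R/h.

4.22 R/h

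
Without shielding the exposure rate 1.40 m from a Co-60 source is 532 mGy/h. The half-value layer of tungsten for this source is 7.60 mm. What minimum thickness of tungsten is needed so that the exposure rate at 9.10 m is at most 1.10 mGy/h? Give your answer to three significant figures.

26.7 mm

At 9.10 m, distance alone gives (1.40/9.10)² = 0.02367, so 532 × 0.02367 = 12.59 mGy/h.
Further attenuation needed: 12.59/1.10 = 11.45.
n = log₂(11.45) = 3.517 half-value layers.
Thickness = 3.517 × 7.60 mm = 26.73 mm.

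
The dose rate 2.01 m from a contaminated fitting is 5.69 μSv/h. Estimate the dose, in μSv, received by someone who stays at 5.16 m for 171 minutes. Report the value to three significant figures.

2.46 μSv

Intensity scales as (d₁/d₂)², so rate at 5.16 m:
5.69 × (2.01/5.16)² = 5.69 × 0.1517 = 0.8632 μSv/h.
Dose = rate × time = 0.8632 μSv/h × 2.850 h = 2.460 μSv.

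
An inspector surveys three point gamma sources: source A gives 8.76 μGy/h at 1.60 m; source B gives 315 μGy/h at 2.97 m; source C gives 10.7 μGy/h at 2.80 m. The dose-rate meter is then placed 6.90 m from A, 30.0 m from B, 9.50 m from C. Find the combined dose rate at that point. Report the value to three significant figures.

By superposition, sum each source's inverse-square contribution:
A: 8.76 × (1.60/6.90)² = 0.4710 μGy/h
B: 315 × (2.97/30.0)² = 3.087 μGy/h
C: 10.7 × (2.80/9.50)² = 0.9295 μGy/h
Total = 0.4710 + 3.087 + 0.9295 = 4.487 μGy/h.

4.49 μGy/h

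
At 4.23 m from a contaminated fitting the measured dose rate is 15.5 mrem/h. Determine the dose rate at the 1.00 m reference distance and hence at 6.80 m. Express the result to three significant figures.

By the inverse-square law,
At 1.00 m: 15.5 × (4.23/1.00)² = 15.5 × 17.89 = 277.3 mrem/h
At 6.80 m: 277.3 × (1.00/6.80)² = 277.3 × 0.02163 = 5.998 mrem/h.

277 mrem/h; 6.00 mrem/h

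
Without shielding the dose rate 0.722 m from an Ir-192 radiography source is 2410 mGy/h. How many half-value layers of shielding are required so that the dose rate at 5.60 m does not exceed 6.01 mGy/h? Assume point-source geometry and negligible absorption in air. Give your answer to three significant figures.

At 5.60 m, distance alone gives (0.722/5.60)² = 0.01662, so 2410 × 0.01662 = 40.05 mGy/h.
Further attenuation needed: 40.05/6.01 = 6.664.
n = log₂(6.664) = 2.736 half-value layers.

2.74 half-value layers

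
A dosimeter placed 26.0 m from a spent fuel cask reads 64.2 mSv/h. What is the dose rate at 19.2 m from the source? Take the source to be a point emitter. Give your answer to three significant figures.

118 mSv/h

Since intensity falls as 1/r², scaling from 26.0 m to 19.2 m:
64.2 × (26.0/19.2)² = 64.2 × 1.834 = 117.7 mSv/h.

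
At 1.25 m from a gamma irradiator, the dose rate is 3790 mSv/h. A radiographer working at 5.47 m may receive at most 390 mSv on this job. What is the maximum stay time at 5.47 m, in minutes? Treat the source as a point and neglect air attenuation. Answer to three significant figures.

Using I₁d₁² = I₂d₂², rate at 5.47 m:
(1.25/5.47)² = 0.05222, so 3790 × 0.05222 = 197.9 mSv/h.
Stay time = 390 mSv ÷ 197.9 mSv/h = 1.971 h = 118.3 min.

118 min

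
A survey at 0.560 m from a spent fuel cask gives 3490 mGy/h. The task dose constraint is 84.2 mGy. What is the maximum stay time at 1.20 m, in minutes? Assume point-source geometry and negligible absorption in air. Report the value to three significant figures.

Since intensity falls as 1/r², rate at 1.20 m:
3490 × (0.560/1.20)² = 3490 × 0.2178 = 760.1 mGy/h.
Stay time = 84.2 mGy ÷ 760.1 mGy/h = 0.1108 h = 6.648 min.

6.65 min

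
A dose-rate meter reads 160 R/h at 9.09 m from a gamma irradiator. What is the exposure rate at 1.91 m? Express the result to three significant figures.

Applying the 1/r² law, the rate at 1.91 m is
(9.09/1.91)² = 22.65, so 160 × 22.65 = 3624 R/h.

3620 R/h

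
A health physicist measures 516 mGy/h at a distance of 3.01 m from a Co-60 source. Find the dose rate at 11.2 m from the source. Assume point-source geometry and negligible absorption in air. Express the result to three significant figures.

37.3 mGy/h

Since intensity falls as 1/r², the rate at 11.2 m is
(3.01/11.2)² = 0.07223, so 516 × 0.07223 = 37.27 mGy/h.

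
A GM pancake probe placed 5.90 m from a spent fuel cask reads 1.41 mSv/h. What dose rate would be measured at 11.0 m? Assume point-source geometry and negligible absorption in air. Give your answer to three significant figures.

0.406 mSv/h

Using I₁d₁² = I₂d₂², scaling from 5.90 m to 11.0 m:
(5.90/11.0)² = 0.2877, so 1.41 × 0.2877 = 0.4057 mSv/h.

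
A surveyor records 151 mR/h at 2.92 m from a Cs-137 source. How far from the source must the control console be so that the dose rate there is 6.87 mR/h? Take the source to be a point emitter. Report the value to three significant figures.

Applying the 1/r² law, d₂ = d₁·√(I₁/I₂).
I₁/I₂ = 151/6.87 = 21.98, so d₂ = 2.92 × √21.98 = 13.69 m.

13.7 m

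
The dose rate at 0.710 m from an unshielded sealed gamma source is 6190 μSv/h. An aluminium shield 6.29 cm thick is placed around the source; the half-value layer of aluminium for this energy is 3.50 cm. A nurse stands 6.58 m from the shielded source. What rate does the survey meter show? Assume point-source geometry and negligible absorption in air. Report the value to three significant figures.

Distance alone: (0.710/6.58)² = 0.01164, so 6190 × 0.01164 = 72.05 μSv/h.
Shield: 6.29/3.50 = 1.797 half-value layers → attenuation 2^(−1.797) = 0.2878.
Combined: 72.05 × 0.2878 = 20.74 μSv/h.

20.7 μSv/h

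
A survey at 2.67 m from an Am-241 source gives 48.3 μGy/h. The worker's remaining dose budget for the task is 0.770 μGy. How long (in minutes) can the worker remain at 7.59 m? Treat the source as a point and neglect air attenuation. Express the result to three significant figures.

7.73 min

Applying the 1/r² law, rate at 7.59 m:
48.3 × (2.67/7.59)² = 48.3 × 0.1237 = 5.975 μGy/h.
Stay time = 0.770 μGy ÷ 5.975 μGy/h = 0.1289 h = 7.734 min.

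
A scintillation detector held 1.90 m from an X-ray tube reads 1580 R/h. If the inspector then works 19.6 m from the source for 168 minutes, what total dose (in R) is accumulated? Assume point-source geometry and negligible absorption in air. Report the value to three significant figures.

41.6 R

Using I₁d₁² = I₂d₂², rate at 19.6 m:
(1.90/19.6)² = 0.009397, so 1580 × 0.009397 = 14.85 R/h.
Dose = rate × time = 14.85 R/h × 2.800 h = 41.58 R.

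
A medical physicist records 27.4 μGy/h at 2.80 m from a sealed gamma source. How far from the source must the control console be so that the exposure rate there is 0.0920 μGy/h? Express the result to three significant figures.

By the inverse-square law, d₂ = d₁·√(I₁/I₂).
I₁/I₂ = 27.4/0.0920 = 297.8, so d₂ = 2.80 × √297.8 = 48.32 m.

48.3 m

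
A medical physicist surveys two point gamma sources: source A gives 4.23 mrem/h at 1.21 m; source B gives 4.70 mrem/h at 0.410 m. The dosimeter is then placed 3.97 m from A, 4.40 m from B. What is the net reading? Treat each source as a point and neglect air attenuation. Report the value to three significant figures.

0.434 mrem/h

By superposition, sum each source's inverse-square contribution:
A: 4.23 × (1.21/3.97)² = 0.3929 mrem/h
B: 4.70 × (0.410/4.40)² = 0.04081 mrem/h
Total = 0.3929 + 0.04081 = 0.4337 mrem/h.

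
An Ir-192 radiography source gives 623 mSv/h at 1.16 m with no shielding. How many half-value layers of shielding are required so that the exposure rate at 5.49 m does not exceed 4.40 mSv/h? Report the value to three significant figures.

At 5.49 m, distance alone gives (1.16/5.49)² = 0.04464, so 623 × 0.04464 = 27.81 mSv/h.
Further attenuation needed: 27.81/4.40 = 6.320.
n = log₂(6.320) = 2.660 half-value layers.

2.66 half-value layers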